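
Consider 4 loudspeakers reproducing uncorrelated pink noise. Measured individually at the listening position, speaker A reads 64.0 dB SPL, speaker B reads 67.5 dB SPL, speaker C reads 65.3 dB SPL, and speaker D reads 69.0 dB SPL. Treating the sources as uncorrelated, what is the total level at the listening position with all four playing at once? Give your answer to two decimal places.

72.89 dB SPL

Incoherent sources sum as intensities:
L_total = 10·log₁₀(10^(64.0/10) + 10^(67.5/10) + 10^(65.3/10) + 10^(69.0/10)) = 10·log₁₀(19470000) = 72.89 dB SPL.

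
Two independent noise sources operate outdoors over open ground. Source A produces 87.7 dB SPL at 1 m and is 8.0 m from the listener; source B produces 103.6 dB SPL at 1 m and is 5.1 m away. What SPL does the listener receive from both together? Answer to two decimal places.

89.49 dB SPL

At the listener: L_A = 87.7 − 20·log₁₀(8.0) = 69.638 dB; L_B = 103.6 − 20·log₁₀(5.1) = 89.449 dB.
Combined: 10·log₁₀(10^(69.638/10)+10^(89.449/10)) = 89.49 dB SPL.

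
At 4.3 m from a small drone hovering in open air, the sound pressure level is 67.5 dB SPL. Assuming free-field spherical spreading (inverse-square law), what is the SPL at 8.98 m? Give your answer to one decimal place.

Inverse-square spreading gives ΔL = −20·log₁₀(d₂/d₁).
ΔL = −20·log₁₀(8.98/4.3) = -6.40 dB, so L₂ = 67.5 + (-6.40) = 61.1 dB SPL.

61.1 dB SPL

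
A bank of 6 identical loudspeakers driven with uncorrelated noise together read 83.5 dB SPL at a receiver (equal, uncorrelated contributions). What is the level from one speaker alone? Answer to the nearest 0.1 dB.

75.7 dB SPL

6 equal incoherent sources add 10·log₁₀(6) = 7.78 dB over one source.
L_one = 83.5 − 7.78 = 75.7 dB SPL.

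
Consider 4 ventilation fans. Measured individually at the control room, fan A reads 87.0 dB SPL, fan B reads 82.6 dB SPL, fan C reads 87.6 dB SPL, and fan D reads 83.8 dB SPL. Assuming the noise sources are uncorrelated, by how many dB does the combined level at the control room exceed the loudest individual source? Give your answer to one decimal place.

Add the sources as powers (linear), then convert back to dB:
L_total = 10·log₁₀(10^(87.0/10) + 10^(82.6/10) + 10^(87.6/10) + 10^(83.8/10)) = 91.76 dB SPL.
Excess over the loudest (87.6 dB): 91.76 − 87.6 = 4.2 dB.

4.2 dB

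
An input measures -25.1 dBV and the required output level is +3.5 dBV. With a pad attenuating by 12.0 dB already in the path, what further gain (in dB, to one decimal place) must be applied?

The required make-up gain is the shortfall in the dB sum.
G = +3.5 − (-25.1) + 12.0 = 40.6 dB.

40.6 dB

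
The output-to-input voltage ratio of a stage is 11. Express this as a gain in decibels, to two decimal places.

20.83 dB

For a voltage ratio, dB = 20·log₁₀(V₂/V₁).
20·log₁₀(11) = 20.83 dB.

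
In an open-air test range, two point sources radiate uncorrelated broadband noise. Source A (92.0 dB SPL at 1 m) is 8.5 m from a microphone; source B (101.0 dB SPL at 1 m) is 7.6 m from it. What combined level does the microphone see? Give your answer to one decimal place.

At the listener: L_A = 92.0 − 20·log₁₀(8.5) = 73.41 dB; L_B = 101.0 − 20·log₁₀(7.6) = 83.38 dB.
Combined: 10·log₁₀(10^(73.41/10)+10^(83.38/10)) = 83.8 dB SPL.

83.8 dB SPL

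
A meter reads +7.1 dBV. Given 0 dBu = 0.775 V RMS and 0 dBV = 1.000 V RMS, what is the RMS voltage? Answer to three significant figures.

2.26 V

V = 1.000 V × 10^(+7.1/20).
= 1.000 × 2.265 = 2.26 V.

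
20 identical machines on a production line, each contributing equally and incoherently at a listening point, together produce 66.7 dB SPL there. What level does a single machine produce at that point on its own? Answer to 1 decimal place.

53.7 dB SPL

20 equal incoherent sources add 10·log₁₀(20) = 13.01 dB over one source.
L_one = 66.7 − 13.01 = 53.7 dB SPL.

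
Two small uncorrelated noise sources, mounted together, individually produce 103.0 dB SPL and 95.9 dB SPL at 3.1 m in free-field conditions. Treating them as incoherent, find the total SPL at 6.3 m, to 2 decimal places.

Combined at 3.1 m: 10·log₁₀(10^(103.0/10)+10^(95.9/10)) = 103.774 dB SPL.
Then apply −20·log₁₀(6.3/3.1) = -6.160 dB → 97.61 dB SPL.

97.61 dB SPL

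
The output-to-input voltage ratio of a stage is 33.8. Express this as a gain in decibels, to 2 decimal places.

30.58 dB

For a voltage ratio, dB = 20·log₁₀(V₂/V₁).
20·log₁₀(33.8) = 30.58 dB.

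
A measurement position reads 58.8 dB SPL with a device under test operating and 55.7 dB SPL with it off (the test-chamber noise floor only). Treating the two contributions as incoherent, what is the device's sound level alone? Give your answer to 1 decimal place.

55.9 dB SPL

Background correction is a power subtraction:
L_src = 10·log₁₀(10^(58.8/10) − 10^(55.7/10)) = 10·log₁₀(387000) = 55.9 dB SPL.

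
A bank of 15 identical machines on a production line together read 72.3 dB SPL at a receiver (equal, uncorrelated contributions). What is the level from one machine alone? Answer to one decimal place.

15 equal incoherent sources add 10·log₁₀(15) = 11.76 dB over one source.
L_one = 72.3 − 11.76 = 60.5 dB SPL.

60.5 dB SPL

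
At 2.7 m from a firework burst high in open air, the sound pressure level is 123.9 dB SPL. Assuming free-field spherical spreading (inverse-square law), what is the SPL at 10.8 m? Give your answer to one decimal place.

111.9 dB SPL

Free-field point source: level drops by 20·log₁₀ of the distance ratio.
ΔL = −20·log₁₀(10.8/2.7) = -12.04 dB, so L₂ = 123.9 + (-12.04) = 111.9 dB SPL.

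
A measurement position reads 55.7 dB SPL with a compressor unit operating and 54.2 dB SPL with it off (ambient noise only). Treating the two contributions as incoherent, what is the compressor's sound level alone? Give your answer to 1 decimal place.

Subtract intensities: L_src = 10·log₁₀(10^(L_total/10) − 10^(L_bg/10)).
L_src = 10·log₁₀(10^(55.7/10) − 10^(54.2/10)) = 10·log₁₀(108500) = 50.4 dB SPL.

50.4 dB SPL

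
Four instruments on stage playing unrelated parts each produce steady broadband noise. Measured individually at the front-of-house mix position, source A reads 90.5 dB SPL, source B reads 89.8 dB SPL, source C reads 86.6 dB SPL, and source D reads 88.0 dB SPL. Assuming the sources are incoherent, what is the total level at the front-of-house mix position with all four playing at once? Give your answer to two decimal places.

Incoherent sources sum as intensities:
L_total = 10·log₁₀(10^(90.5/10) + 10^(89.8/10) + 10^(86.6/10) + 10^(88.0/10)) = 10·log₁₀(3165000000) = 95.00 dB SPL.

95.00 dB SPL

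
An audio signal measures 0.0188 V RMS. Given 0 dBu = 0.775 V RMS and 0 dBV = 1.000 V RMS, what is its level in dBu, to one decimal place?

dBu = 20·log₁₀(V / 0.775 V).
20·log₁₀(0.0188/0.775) = -32.3 dBu.

-32.3 dBu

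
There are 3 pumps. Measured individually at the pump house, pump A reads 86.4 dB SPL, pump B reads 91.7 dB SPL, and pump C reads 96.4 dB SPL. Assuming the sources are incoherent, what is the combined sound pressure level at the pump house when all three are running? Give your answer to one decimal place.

98.0 dB SPL

Incoherent sources sum as intensities:
L_total = 10·log₁₀(10^(86.4/10) + 10^(91.7/10) + 10^(96.4/10)) = 10·log₁₀(6281000000) = 98.0 dB SPL.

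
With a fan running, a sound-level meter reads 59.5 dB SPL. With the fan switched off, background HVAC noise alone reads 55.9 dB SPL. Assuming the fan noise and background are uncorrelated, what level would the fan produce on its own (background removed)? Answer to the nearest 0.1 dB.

57.0 dB SPL

Remove the background by subtracting linear intensities:
L_src = 10·log₁₀(10^(59.5/10) − 10^(55.9/10)) = 10·log₁₀(502200) = 57.0 dB SPL.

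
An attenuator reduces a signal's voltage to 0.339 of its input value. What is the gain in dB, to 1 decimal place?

-9.4 dB

Voltage ratio → dB uses the 20·log₁₀ form:
20·log₁₀(0.339) = -9.4 dB.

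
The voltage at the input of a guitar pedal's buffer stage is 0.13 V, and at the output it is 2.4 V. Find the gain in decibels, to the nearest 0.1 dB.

25.3 dB

For a voltage ratio, dB = 20·log₁₀(V₂/V₁).
20·log₁₀(2.4/0.13) = 20·log₁₀(18.46) = 25.3 dB.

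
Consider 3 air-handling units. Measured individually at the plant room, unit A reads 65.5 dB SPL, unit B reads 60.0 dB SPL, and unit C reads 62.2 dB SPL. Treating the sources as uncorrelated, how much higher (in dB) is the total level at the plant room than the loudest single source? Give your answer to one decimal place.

Add the sources as powers (linear), then convert back to dB:
L_total = 10·log₁₀(10^(65.5/10) + 10^(60.0/10) + 10^(62.2/10)) = 67.93 dB SPL.
Excess over the loudest (65.5 dB): 67.93 − 65.5 = 2.4 dB.

2.4 dB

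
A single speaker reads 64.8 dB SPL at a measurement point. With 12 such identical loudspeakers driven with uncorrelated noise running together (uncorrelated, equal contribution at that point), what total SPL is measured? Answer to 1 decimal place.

75.6 dB SPL

12 equal incoherent sources raise the level by 10·log₁₀(12) = 10.79 dB.
L_total = 64.8 + 10.79 = 75.6 dB SPL.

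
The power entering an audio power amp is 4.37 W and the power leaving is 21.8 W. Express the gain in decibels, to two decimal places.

Power ratio → dB uses the 10·log₁₀ form:
10·log₁₀(21.8/4.37) = 10·log₁₀(4.989) = 6.98 dB.

6.98 dB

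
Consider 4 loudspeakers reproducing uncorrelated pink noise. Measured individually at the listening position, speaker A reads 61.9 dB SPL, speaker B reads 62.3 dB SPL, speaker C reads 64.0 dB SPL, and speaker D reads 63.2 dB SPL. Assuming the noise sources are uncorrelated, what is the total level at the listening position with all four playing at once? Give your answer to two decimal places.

Uncorrelated sources add in intensity (power), not in dB.
L_total = 10·log₁₀(10^(61.9/10) + 10^(62.3/10) + 10^(64.0/10) + 10^(63.2/10)) = 10·log₁₀(7848000) = 68.95 dB SPL.

68.95 dB SPL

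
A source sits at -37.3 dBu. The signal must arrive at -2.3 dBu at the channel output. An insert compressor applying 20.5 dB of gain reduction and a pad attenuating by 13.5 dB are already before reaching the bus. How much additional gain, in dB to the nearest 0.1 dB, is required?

69.0 dB

The required make-up gain is the shortfall in the dB sum.
G = -2.3 − (-37.3) + 20.5 + 13.5 = 69.0 dB.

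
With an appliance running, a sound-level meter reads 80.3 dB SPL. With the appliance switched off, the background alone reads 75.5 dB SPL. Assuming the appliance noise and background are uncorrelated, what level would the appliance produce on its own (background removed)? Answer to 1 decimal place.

78.6 dB SPL

Subtract intensities: L_src = 10·log₁₀(10^(L_total/10) − 10^(L_bg/10)).
L_src = 10·log₁₀(10^(80.3/10) − 10^(75.5/10)) = 10·log₁₀(71670000) = 78.6 dB SPL.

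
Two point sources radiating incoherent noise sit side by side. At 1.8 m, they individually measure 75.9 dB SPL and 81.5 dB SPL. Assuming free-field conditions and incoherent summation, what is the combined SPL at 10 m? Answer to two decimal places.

Combined at 1.8 m: 10·log₁₀(10^(75.9/10)+10^(81.5/10)) = 82.557 dB SPL.
Then apply −20·log₁₀(10/1.8) = -14.895 dB → 67.66 dB SPL.

67.66 dB SPL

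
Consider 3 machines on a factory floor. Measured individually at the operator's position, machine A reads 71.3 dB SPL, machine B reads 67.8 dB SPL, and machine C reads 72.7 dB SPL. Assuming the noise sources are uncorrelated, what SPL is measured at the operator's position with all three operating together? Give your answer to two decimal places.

Incoherent sources sum as intensities:
L_total = 10·log₁₀(10^(71.3/10) + 10^(67.8/10) + 10^(72.7/10)) = 10·log₁₀(38140000) = 75.81 dB SPL.

75.81 dB SPL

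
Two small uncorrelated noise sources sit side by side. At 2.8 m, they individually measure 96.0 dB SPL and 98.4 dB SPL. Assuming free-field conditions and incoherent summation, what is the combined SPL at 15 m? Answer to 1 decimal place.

85.8 dB SPL

Combined at 2.8 m: 10·log₁₀(10^(96.0/10)+10^(98.4/10)) = 100.37 dB SPL.
Then apply −20·log₁₀(15/2.8) = -14.58 dB → 85.8 dB SPL.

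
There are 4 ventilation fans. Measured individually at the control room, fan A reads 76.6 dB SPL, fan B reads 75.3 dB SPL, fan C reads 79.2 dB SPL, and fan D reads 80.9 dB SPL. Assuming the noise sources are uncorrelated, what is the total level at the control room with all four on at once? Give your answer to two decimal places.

84.56 dB SPL

Uncorrelated sources add in intensity (power), not in dB.
L_total = 10·log₁₀(10^(76.6/10) + 10^(75.3/10) + 10^(79.2/10) + 10^(80.9/10)) = 10·log₁₀(285800000) = 84.56 dB SPL.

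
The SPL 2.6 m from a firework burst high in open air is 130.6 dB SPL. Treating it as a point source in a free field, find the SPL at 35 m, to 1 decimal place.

108.0 dB SPL

Free-field point source: level drops by 20·log₁₀ of the distance ratio.
ΔL = −20·log₁₀(35/2.6) = -22.58 dB, so L₂ = 130.6 + (-22.58) = 108.0 dB SPL.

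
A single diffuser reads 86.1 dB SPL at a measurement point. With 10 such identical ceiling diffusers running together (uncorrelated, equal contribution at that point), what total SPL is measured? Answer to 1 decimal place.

10 equal incoherent sources raise the level by 10·log₁₀(10) = 10.00 dB.
L_total = 86.1 + 10.00 = 96.1 dB SPL.

96.1 dB SPL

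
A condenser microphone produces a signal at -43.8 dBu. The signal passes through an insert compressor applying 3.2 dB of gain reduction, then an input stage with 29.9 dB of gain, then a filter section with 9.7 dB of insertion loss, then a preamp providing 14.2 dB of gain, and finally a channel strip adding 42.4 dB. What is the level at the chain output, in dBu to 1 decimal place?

Gain stages sum in dB:
-43.8 − 3.2 + 29.9 − 9.7 + 14.2 + 42.4 = +29.8 dBu.

+29.8 dBu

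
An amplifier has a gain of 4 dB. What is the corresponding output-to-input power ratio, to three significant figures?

2.51

Power ratio = 10^(dB/10).
10^(4/10) = 10^(0.4000) = 2.51.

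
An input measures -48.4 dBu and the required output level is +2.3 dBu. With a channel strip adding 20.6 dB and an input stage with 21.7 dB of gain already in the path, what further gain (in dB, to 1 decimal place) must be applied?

8.4 dB

The required make-up gain is the shortfall in the dB sum.
G = +2.3 − (-48.4) − 20.6 − 21.7 = 8.4 dB.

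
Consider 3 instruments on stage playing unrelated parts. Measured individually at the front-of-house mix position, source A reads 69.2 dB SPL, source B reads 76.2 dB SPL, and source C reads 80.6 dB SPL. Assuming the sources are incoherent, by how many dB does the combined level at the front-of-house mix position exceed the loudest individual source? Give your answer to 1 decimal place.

1.6 dB

Add the sources as powers (linear), then convert back to dB:
L_total = 10·log₁₀(10^(69.2/10) + 10^(76.2/10) + 10^(80.6/10)) = 82.17 dB SPL.
Excess over the loudest (80.6 dB): 82.17 − 80.6 = 1.6 dB.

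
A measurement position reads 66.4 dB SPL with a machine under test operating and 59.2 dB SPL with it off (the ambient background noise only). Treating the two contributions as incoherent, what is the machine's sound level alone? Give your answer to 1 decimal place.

Background correction is a power subtraction:
L_src = 10·log₁₀(10^(66.4/10) − 10^(59.2/10)) = 10·log₁₀(3533000) = 65.5 dB SPL.

65.5 dB SPL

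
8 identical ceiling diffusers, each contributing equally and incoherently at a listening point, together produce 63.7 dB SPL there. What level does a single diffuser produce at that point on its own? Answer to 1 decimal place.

8 equal incoherent sources add 10·log₁₀(8) = 9.03 dB over one source.
L_one = 63.7 − 9.03 = 54.7 dB SPL.

54.7 dB SPL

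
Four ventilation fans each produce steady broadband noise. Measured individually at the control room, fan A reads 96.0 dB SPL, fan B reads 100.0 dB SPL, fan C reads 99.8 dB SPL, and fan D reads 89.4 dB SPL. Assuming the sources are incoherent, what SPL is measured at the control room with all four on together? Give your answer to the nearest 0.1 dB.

103.9 dB SPL

Uncorrelated sources add in intensity (power), not in dB.
L_total = 10·log₁₀(10^(96.0/10) + 10^(100.0/10) + 10^(99.8/10) + 10^(89.4/10)) = 10·log₁₀(24402000000) = 103.9 dB SPL.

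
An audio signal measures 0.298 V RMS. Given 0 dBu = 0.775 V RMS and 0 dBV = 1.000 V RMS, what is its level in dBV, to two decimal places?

-10.52 dBV

dBV = 20·log₁₀(V / 1.000 V).
20·log₁₀(0.298/1.000) = -10.52 dBV.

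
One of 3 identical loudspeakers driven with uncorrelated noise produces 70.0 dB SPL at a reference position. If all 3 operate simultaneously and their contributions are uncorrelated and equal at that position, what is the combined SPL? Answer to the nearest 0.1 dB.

74.8 dB SPL

3 equal incoherent sources raise the level by 10·log₁₀(3) = 4.77 dB.
L_total = 70.0 + 4.77 = 74.8 dB SPL.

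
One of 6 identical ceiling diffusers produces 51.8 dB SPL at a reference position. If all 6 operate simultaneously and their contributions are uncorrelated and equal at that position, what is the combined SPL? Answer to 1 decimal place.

6 equal incoherent sources raise the level by 10·log₁₀(6) = 7.78 dB.
L_total = 51.8 + 7.78 = 59.6 dB SPL.

59.6 dB SPL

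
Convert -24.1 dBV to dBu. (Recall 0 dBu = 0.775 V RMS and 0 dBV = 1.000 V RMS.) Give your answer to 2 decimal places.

-21.89 dBu

The offset between the scales is 20·log₁₀(0.775/1.000) = −2.214 dB.
So dBu = -24.1 + 2.214 = -21.89 dBu.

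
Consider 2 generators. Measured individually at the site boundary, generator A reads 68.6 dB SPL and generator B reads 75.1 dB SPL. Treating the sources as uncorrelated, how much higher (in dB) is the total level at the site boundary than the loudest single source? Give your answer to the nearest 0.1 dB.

Add the sources as powers (linear), then convert back to dB:
L_total = 10·log₁₀(10^(68.6/10) + 10^(75.1/10)) = 75.98 dB SPL.
Excess over the loudest (75.1 dB): 75.98 − 75.1 = 0.9 dB.

0.9 dB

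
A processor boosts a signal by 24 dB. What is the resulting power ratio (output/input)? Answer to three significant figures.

251

Power ratio = 10^(dB/10).
10^(24/10) = 10^(2.400) = 251.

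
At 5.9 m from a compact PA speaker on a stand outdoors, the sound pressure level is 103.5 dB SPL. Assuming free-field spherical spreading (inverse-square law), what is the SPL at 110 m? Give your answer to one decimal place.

78.1 dB SPL

Free-field point source: level drops by 20·log₁₀ of the distance ratio.
ΔL = −20·log₁₀(110/5.9) = -25.41 dB, so L₂ = 103.5 + (-25.41) = 78.1 dB SPL.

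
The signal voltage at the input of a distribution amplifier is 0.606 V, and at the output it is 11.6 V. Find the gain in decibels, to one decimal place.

Voltage is an amplitude quantity, so gain = 20·log₁₀(V_out/V_in).
20·log₁₀(11.6/0.606) = 20·log₁₀(19.14) = 25.6 dB.

25.6 dB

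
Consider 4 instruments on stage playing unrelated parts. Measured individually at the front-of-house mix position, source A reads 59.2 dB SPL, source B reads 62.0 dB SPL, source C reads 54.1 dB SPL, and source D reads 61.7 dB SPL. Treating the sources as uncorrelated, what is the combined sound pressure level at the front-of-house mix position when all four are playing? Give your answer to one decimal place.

66.2 dB SPL

Uncorrelated sources add in intensity (power), not in dB.
L_total = 10·log₁₀(10^(59.2/10) + 10^(62.0/10) + 10^(54.1/10) + 10^(61.7/10)) = 10·log₁₀(4153000) = 66.2 dB SPL.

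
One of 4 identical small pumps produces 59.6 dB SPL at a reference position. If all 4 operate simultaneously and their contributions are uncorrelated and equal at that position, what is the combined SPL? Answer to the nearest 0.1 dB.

4 equal incoherent sources raise the level by 10·log₁₀(4) = 6.02 dB.
L_total = 59.6 + 6.02 = 65.6 dB SPL.

65.6 dB SPL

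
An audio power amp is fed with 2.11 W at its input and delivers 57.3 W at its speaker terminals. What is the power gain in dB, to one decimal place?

14.3 dB

Power ratio → dB uses the 10·log₁₀ form:
10·log₁₀(57.3/2.11) = 10·log₁₀(27.16) = 14.3 dB.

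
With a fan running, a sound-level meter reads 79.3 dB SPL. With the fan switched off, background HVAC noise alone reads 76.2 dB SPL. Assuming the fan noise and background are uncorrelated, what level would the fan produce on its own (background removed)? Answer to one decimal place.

76.4 dB SPL

Subtract intensities: L_src = 10·log₁₀(10^(L_total/10) − 10^(L_bg/10)).
L_src = 10·log₁₀(10^(79.3/10) − 10^(76.2/10)) = 10·log₁₀(43430000) = 76.4 dB SPL.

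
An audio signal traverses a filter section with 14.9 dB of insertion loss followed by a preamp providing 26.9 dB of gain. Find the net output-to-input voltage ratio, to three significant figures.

Net gain = (−14.9) + 26.9 = 12.0 dB.
Voltage ratio = 10^(12.0/20) = 3.98.

3.98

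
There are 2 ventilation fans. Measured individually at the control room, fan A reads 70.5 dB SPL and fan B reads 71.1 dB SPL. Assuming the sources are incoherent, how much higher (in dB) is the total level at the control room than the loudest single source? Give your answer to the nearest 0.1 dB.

Incoherent sources sum as intensities:
L_total = 10·log₁₀(10^(70.5/10) + 10^(71.1/10)) = 73.82 dB SPL.
Excess over the loudest (71.1 dB): 73.82 − 71.1 = 2.7 dB.

2.7 dB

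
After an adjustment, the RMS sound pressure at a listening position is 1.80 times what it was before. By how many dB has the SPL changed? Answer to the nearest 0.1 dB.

Sound pressure is an amplitude quantity: ΔL = 20·log₁₀(p₂/p₁).
20·log₁₀(1.80) = 5.1 dB.

5.1 dB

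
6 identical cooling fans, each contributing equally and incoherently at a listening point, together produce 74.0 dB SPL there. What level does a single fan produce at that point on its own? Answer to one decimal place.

6 equal incoherent sources add 10·log₁₀(6) = 7.78 dB over one source.
L_one = 74.0 − 7.78 = 66.2 dB SPL.

66.2 dB SPL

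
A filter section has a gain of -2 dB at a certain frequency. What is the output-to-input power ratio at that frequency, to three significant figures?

0.631

Power ratio = 10^(dB/10).
10^(-2/10) = 10^(-0.2000) = 0.631.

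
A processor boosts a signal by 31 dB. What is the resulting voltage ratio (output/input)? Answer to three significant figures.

35.5

Voltage ratio = 10^(dB/20).
10^(31/20) = 10^(1.550) = 35.5.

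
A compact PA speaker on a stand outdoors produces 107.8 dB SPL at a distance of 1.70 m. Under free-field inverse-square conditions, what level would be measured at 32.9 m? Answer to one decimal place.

Inverse-square spreading gives ΔL = −20·log₁₀(d₂/d₁).
ΔL = −20·log₁₀(32.9/1.70) = -25.73 dB, so L₂ = 107.8 + (-25.73) = 82.1 dB SPL.

82.1 dB SPL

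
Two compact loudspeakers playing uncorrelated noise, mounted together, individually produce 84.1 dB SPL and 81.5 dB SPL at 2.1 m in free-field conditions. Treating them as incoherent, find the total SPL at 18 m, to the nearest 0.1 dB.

67.3 dB SPL

Combined at 2.1 m: 10·log₁₀(10^(84.1/10)+10^(81.5/10)) = 86.00 dB SPL.
Then apply −20·log₁₀(18/2.1) = -18.66 dB → 67.3 dB SPL.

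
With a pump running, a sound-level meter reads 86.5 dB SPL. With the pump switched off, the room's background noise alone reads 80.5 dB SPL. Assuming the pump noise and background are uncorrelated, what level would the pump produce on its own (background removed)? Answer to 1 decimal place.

Subtract intensities: L_src = 10·log₁₀(10^(L_total/10) − 10^(L_bg/10)).
L_src = 10·log₁₀(10^(86.5/10) − 10^(80.5/10)) = 10·log₁₀(334500000) = 85.2 dB SPL.

85.2 dB SPL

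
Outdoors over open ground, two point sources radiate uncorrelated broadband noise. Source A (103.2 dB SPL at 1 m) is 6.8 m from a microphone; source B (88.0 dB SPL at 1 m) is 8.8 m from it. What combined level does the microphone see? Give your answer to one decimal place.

At the listener: L_A = 103.2 − 20·log₁₀(6.8) = 86.55 dB; L_B = 88.0 − 20·log₁₀(8.8) = 69.11 dB.
Combined: 10·log₁₀(10^(86.55/10)+10^(69.11/10)) = 86.6 dB SPL.

86.6 dB SPL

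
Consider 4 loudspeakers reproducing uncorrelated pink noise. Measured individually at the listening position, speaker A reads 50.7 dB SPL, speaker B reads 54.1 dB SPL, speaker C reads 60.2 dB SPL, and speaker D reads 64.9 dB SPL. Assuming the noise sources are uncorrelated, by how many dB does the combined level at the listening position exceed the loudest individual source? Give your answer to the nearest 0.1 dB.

1.6 dB

Incoherent sources sum as intensities:
L_total = 10·log₁₀(10^(50.7/10) + 10^(54.1/10) + 10^(60.2/10) + 10^(64.9/10)) = 66.54 dB SPL.
Excess over the loudest (64.9 dB): 66.54 − 64.9 = 1.6 dB.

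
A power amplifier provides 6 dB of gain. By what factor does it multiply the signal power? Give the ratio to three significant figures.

Power ratio = 10^(dB/10).
10^(6/10) = 10^(0.6000) = 3.98.

3.98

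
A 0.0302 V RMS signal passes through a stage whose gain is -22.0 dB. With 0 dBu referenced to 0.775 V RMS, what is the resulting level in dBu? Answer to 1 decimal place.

-50.2 dBu

Input level: 20·log₁₀(0.0302/0.775) = -28.19 dBu.
Output: -28.19 − 22.0 = -50.2 dBu.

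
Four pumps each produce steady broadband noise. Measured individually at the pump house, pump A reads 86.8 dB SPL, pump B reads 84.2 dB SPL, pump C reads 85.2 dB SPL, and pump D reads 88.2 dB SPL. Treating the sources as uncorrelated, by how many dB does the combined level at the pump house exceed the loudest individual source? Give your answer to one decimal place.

4.2 dB

Incoherent sources sum as intensities:
L_total = 10·log₁₀(10^(86.8/10) + 10^(84.2/10) + 10^(85.2/10) + 10^(88.2/10)) = 92.39 dB SPL.
Excess over the loudest (88.2 dB): 92.39 − 88.2 = 4.2 dB.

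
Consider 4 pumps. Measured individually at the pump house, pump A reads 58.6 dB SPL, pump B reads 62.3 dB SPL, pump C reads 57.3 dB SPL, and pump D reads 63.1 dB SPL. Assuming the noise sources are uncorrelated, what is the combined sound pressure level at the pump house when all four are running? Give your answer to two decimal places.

Uncorrelated sources add in intensity (power), not in dB.
L_total = 10·log₁₀(10^(58.6/10) + 10^(62.3/10) + 10^(57.3/10) + 10^(63.1/10)) = 10·log₁₀(5001000) = 66.99 dB SPL.

66.99 dB SPL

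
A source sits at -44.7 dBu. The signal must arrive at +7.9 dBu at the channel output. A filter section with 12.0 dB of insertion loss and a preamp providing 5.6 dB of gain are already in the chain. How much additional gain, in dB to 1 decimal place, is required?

59.0 dB

The required make-up gain is the shortfall in the dB sum.
G = +7.9 − (-44.7) + 12.0 − 5.6 = 59.0 dB.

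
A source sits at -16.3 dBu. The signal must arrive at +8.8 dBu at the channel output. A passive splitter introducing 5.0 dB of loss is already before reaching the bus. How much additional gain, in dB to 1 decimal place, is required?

The required make-up gain is the shortfall in the dB sum.
G = +8.8 − (-16.3) + 5.0 = 30.1 dB.

30.1 dB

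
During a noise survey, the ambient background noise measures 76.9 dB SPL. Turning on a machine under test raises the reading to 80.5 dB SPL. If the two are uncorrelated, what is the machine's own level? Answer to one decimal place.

Remove the background by subtracting linear intensities:
L_src = 10·log₁₀(10^(80.5/10) − 10^(76.9/10)) = 10·log₁₀(63220000) = 78.0 dB SPL.

78.0 dB SPL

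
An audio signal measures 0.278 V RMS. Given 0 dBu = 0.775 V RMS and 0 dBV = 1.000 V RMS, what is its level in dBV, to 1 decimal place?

-11.1 dBV

dBV = 20·log₁₀(V / 1.000 V).
20·log₁₀(0.278/1.000) = -11.1 dBV.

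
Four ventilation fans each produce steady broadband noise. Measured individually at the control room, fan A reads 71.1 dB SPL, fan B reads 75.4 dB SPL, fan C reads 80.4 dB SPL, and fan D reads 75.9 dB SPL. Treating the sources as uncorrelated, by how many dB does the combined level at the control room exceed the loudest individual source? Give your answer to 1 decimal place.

Incoherent sources sum as intensities:
L_total = 10·log₁₀(10^(71.1/10) + 10^(75.4/10) + 10^(80.4/10) + 10^(75.9/10)) = 82.92 dB SPL.
Excess over the loudest (80.4 dB): 82.92 − 80.4 = 2.5 dB.

2.5 dB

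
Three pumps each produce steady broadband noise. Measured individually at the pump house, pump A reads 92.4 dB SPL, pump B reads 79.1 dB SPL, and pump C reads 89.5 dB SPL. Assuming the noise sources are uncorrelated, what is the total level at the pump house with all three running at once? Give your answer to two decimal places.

Uncorrelated sources add in intensity (power), not in dB.
L_total = 10·log₁₀(10^(92.4/10) + 10^(79.1/10) + 10^(89.5/10)) = 10·log₁₀(2710000000) = 94.33 dB SPL.

94.33 dB SPL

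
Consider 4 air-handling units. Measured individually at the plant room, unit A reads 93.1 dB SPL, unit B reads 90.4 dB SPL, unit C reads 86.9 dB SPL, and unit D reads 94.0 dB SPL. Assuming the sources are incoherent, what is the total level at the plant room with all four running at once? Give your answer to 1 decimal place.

97.9 dB SPL

Incoherent sources sum as intensities:
L_total = 10·log₁₀(10^(93.1/10) + 10^(90.4/10) + 10^(86.9/10) + 10^(94.0/10)) = 10·log₁₀(6140000000) = 97.9 dB SPL.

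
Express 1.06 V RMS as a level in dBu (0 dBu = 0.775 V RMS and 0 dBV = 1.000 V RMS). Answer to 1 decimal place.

dBu = 20·log₁₀(V / 0.775 V).
20·log₁₀(1.06/0.775) = +2.7 dBu.

+2.7 dBu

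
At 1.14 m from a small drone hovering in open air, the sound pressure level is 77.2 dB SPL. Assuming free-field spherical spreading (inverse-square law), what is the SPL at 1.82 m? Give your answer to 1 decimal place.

73.1 dB SPL

Inverse-square spreading gives ΔL = −20·log₁₀(d₂/d₁).
ΔL = −20·log₁₀(1.82/1.14) = -4.06 dB, so L₂ = 77.2 + (-4.06) = 73.1 dB SPL.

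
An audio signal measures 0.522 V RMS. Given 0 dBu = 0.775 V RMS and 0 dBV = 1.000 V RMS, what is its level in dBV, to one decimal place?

dBV = 20·log₁₀(V / 1.000 V).
20·log₁₀(0.522/1.000) = -5.6 dBV.

-5.6 dBV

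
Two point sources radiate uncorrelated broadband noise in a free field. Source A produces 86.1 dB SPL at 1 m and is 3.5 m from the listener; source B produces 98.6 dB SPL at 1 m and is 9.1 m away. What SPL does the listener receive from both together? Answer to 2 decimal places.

At the listener: L_A = 86.1 − 20·log₁₀(3.5) = 75.219 dB; L_B = 98.6 − 20·log₁₀(9.1) = 79.419 dB.
Combined: 10·log₁₀(10^(75.219/10)+10^(79.419/10)) = 80.82 dB SPL.

80.82 dB SPL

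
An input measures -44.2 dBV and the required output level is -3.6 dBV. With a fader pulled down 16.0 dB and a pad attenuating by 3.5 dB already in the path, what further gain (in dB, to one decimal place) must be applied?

The required make-up gain is the shortfall in the dB sum.
G = -3.6 − (-44.2) + 16.0 + 3.5 = 60.1 dB.

60.1 dB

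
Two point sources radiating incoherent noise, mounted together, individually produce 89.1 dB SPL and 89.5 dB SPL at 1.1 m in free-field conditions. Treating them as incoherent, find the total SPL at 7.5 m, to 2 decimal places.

Combined at 1.1 m: 10·log₁₀(10^(89.1/10)+10^(89.5/10)) = 92.315 dB SPL.
Then apply −20·log₁₀(7.5/1.1) = -16.673 dB → 75.64 dB SPL.

75.64 dB SPL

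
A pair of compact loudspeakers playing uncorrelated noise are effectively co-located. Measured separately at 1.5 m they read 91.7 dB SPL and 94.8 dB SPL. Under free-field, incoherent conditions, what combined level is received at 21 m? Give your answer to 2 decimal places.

Combined at 1.5 m: 10·log₁₀(10^(91.7/10)+10^(94.8/10)) = 96.531 dB SPL.
Then apply −20·log₁₀(21/1.5) = -22.923 dB → 73.61 dB SPL.

73.61 dB SPL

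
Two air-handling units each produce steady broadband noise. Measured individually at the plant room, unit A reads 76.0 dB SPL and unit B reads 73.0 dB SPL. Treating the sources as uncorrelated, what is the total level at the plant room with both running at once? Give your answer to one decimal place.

77.8 dB SPL

Uncorrelated sources add in intensity (power), not in dB.
L_total = 10·log₁₀(10^(76.0/10) + 10^(73.0/10)) = 10·log₁₀(59760000) = 77.8 dB SPL.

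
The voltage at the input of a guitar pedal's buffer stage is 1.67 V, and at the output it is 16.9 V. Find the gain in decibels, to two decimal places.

Voltage ratio → dB uses the 20·log₁₀ form:
20·log₁₀(16.9/1.67) = 20·log₁₀(10.12) = 20.10 dB.

20.10 dB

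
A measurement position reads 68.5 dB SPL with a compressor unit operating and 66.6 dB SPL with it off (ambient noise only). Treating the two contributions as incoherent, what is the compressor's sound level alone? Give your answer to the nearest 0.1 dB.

Background correction is a power subtraction:
L_src = 10·log₁₀(10^(68.5/10) − 10^(66.6/10)) = 10·log₁₀(2509000) = 64.0 dB SPL.

64.0 dB SPL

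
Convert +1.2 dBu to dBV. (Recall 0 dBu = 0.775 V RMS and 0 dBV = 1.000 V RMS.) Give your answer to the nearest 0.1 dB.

-1.0 dBV

The offset between the scales is 20·log₁₀(0.775/1.000) = −2.214 dB.
So dBV = +1.2 − 2.214 = -1.0 dBV.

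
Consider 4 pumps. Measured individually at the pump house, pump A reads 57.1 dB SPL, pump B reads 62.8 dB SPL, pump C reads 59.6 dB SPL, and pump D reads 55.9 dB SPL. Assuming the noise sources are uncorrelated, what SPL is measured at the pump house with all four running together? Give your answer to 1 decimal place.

65.7 dB SPL

Add the sources as powers (linear), then convert back to dB:
L_total = 10·log₁₀(10^(57.1/10) + 10^(62.8/10) + 10^(59.6/10) + 10^(55.9/10)) = 10·log₁₀(3719000) = 65.7 dB SPL.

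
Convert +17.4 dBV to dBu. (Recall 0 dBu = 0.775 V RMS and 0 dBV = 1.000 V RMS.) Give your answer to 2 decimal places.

+19.61 dBu

The offset between the scales is 20·log₁₀(0.775/1.000) = −2.214 dB.
So dBu = +17.4 + 2.214 = +19.61 dBu.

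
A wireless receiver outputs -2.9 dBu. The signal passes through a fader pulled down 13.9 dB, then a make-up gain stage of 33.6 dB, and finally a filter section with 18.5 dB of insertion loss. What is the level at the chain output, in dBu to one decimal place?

Cascaded gains and losses add directly in dB.
-2.9 − 13.9 + 33.6 − 18.5 = -1.7 dBu.

-1.7 dBu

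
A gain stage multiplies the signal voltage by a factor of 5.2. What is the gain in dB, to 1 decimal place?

For a voltage ratio, dB = 20·log₁₀(V₂/V₁).
20·log₁₀(5.2) = 14.3 dB.

14.3 dB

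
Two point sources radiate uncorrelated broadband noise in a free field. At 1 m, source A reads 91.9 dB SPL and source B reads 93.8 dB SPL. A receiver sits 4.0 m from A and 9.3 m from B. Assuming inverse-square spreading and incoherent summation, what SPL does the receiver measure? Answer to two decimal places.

At the listener: L_A = 91.9 − 20·log₁₀(4.0) = 79.859 dB; L_B = 93.8 − 20·log₁₀(9.3) = 74.430 dB.
Combined: 10·log₁₀(10^(79.859/10)+10^(74.430/10)) = 80.95 dB SPL.

80.95 dB SPL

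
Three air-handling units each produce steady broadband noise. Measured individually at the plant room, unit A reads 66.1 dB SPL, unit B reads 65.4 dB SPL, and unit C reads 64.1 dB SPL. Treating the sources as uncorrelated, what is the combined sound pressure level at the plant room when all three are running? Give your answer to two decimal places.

70.05 dB SPL

Uncorrelated sources add in intensity (power), not in dB.
L_total = 10·log₁₀(10^(66.1/10) + 10^(65.4/10) + 10^(64.1/10)) = 10·log₁₀(10110000) = 70.05 dB SPL.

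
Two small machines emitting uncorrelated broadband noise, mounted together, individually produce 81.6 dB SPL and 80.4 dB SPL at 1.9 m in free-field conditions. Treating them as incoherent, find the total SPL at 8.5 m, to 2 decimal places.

71.04 dB SPL

Combined at 1.9 m: 10·log₁₀(10^(81.6/10)+10^(80.4/10)) = 84.052 dB SPL.
Then apply −20·log₁₀(8.5/1.9) = -13.013 dB → 71.04 dB SPL.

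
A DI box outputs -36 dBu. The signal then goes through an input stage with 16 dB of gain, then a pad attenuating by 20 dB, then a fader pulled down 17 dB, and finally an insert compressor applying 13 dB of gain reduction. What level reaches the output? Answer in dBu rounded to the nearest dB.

-70 dBu

Gain stages sum in dB:
-36 + 16 − 20 − 17 − 13 = -70 dBu.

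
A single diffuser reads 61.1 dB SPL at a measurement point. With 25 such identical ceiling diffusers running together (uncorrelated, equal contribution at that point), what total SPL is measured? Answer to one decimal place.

75.1 dB SPL

25 equal incoherent sources raise the level by 10·log₁₀(25) = 13.98 dB.
L_total = 61.1 + 13.98 = 75.1 dB SPL.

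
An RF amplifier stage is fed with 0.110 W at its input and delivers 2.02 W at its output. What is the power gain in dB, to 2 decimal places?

Power is a power quantity, so gain = 10·log₁₀(P_out/P_in).
10·log₁₀(2.02/0.110) = 10·log₁₀(18.36) = 12.64 dB.

12.64 dB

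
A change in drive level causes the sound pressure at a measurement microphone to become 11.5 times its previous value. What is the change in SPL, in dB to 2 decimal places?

21.21 dB

SPL change from a pressure ratio uses the 20·log₁₀ form:
20·log₁₀(11.5) = 21.21 dB.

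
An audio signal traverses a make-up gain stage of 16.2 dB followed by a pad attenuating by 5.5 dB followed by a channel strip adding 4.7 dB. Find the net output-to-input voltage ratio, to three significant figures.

Net gain = 16.2 + (−5.5) + 4.7 = 15.4 dB.
Voltage ratio = 10^(15.4/20) = 5.89.

5.89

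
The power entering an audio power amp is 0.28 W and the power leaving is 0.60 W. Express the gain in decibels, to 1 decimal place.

3.3 dB

For a power ratio, dB = 10·log₁₀(P₂/P₁).
10·log₁₀(0.60/0.28) = 10·log₁₀(2.143) = 3.3 dB.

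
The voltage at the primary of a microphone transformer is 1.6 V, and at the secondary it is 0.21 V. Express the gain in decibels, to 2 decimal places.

-17.64 dB

Voltage is an amplitude quantity, so gain = 20·log₁₀(V_out/V_in).
20·log₁₀(0.21/1.6) = 20·log₁₀(0.1312) = -17.64 dB.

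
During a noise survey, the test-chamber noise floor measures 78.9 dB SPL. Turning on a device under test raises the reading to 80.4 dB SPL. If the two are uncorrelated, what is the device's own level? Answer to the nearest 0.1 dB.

75.1 dB SPL

Background correction is a power subtraction:
L_src = 10·log₁₀(10^(80.4/10) − 10^(78.9/10)) = 10·log₁₀(32020000) = 75.1 dB SPL.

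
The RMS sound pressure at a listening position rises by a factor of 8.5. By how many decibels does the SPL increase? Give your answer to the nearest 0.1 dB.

Sound pressure is an amplitude quantity: ΔL = 20·log₁₀(p₂/p₁).
20·log₁₀(8.5) = 18.6 dB.

18.6 dB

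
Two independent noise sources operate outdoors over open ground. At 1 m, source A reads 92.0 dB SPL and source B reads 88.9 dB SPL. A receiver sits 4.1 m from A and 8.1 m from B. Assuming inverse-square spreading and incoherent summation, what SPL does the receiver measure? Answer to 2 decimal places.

At the listener: L_A = 92.0 − 20·log₁₀(4.1) = 79.744 dB; L_B = 88.9 − 20·log₁₀(8.1) = 70.730 dB.
Combined: 10·log₁₀(10^(79.744/10)+10^(70.730/10)) = 80.26 dB SPL.

80.26 dB SPL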